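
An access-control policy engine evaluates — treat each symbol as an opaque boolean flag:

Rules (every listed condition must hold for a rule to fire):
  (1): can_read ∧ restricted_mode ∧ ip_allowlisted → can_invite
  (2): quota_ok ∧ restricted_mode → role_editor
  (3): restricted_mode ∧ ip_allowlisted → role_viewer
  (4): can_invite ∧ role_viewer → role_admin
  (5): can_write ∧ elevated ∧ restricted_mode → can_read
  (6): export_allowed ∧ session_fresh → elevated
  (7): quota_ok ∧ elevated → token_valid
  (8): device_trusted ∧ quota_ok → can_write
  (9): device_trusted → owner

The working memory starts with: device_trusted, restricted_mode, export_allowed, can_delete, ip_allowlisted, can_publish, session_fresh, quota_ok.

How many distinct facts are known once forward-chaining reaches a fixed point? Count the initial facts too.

Round 1: (2) [quota_ok ∧ restricted_mode → role_editor]; (3) [restricted_mode ∧ ip_allowlisted → role_viewer]; (6) [export_allowed ∧ session_fresh → elevated]; (8) [device_trusted ∧ quota_ok → can_write]; (9) [device_trusted → owner]. Adds role_editor, role_viewer, elevated, can_write, owner.
Round 2: (5) [can_write ∧ elevated ∧ restricted_mode → can_read]; (7) [quota_ok ∧ elevated → token_valid]. Adds can_read, token_valid.
Round 3: (1) [can_read ∧ restricted_mode ∧ ip_allowlisted → can_invite]. Adds can_invite.
Round 4: (4) [can_invite ∧ role_viewer → role_admin]. Adds role_admin.
Closure: {can_delete, can_invite, can_publish, can_read, can_write, device_trusted, elevated, export_allowed, ip_allowlisted, owner, quota_ok, restricted_mode, role_admin, role_editor, role_viewer, session_fresh, token_valid} — 17 facts.

17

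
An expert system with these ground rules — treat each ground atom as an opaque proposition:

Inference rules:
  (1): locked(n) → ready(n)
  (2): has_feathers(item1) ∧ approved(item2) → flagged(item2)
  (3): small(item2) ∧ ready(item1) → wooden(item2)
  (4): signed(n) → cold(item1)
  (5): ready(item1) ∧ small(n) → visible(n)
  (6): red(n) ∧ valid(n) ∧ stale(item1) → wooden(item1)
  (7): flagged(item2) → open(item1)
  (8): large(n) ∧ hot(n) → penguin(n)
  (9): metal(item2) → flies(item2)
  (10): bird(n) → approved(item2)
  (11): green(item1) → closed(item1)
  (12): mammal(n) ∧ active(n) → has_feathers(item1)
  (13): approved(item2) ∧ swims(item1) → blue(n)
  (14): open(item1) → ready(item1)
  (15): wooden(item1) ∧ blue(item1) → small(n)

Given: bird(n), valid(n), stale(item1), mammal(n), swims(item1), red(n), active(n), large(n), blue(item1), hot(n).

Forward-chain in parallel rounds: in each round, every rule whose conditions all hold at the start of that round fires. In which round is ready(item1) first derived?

Round 1: (6) [red(n) ∧ valid(n) ∧ stale(item1) → wooden(item1)]; (8) [large(n) ∧ hot(n) → penguin(n)]; (10) [bird(n) → approved(item2)]; (12) [mammal(n) ∧ active(n) → has_feathers(item1)]. New: wooden(item1), penguin(n), approved(item2), has_feathers(item1).
Round 2: (2) [has_feathers(item1) ∧ approved(item2) → flagged(item2)]; (13) [approved(item2) ∧ swims(item1) → blue(n)]; (15) [wooden(item1) ∧ blue(item1) → small(n)]. New: flagged(item2), blue(n), small(n).
Round 3: (7) [flagged(item2) → open(item1)]. New: open(item1).
Round 4: (14) [open(item1) → ready(item1)]. New: ready(item1).
ready(item1) first appears in round 4.

4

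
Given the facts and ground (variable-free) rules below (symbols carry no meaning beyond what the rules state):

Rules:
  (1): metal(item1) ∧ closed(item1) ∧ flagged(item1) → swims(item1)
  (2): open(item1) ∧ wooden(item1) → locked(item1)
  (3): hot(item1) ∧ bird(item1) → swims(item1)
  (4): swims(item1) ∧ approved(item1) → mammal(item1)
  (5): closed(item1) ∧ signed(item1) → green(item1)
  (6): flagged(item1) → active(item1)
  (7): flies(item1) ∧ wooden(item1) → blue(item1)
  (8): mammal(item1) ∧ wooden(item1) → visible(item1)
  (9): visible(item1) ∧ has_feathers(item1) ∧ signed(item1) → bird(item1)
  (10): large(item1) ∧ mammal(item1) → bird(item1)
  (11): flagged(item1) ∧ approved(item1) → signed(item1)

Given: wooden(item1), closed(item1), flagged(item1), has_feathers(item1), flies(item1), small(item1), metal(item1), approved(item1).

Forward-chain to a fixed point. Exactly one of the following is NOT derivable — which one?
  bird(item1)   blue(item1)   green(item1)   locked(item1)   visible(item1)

locked(item1)

Round 1 — (1), (6), (7), (11), derive swims(item1), active(item1), blue(item1), signed(item1).
Round 2 — (4), (5), derive mammal(item1), green(item1).
Round 3 — (8), derive visible(item1).
Round 4 — (9), derive bird(item1).
Derived: visible(item1) (round 3), green(item1) (round 2), bird(item1) (round 4), blue(item1) (round 1). locked(item1) never appears in any round.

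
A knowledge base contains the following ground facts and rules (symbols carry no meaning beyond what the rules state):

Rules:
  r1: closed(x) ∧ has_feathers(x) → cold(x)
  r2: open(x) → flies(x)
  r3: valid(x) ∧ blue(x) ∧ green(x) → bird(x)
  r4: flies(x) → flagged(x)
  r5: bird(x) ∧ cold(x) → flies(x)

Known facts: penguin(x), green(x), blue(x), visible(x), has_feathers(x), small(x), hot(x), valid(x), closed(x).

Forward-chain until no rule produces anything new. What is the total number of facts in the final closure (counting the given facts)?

13

[1] r1 [closed(x) ∧ has_feathers(x) → cold(x)]; r3 [valid(x) ∧ blue(x) ∧ green(x) → bird(x)]. ⇒ new: cold(x), bird(x).
[2] r5 [bird(x) ∧ cold(x) → flies(x)]. ⇒ new: flies(x).
[3] r4 [flies(x) → flagged(x)]. ⇒ new: flagged(x).
Closure: {bird(x), blue(x), closed(x), cold(x), flagged(x), flies(x), green(x), has_feathers(x), hot(x), penguin(x), small(x), valid(x), visible(x)} — 13 facts.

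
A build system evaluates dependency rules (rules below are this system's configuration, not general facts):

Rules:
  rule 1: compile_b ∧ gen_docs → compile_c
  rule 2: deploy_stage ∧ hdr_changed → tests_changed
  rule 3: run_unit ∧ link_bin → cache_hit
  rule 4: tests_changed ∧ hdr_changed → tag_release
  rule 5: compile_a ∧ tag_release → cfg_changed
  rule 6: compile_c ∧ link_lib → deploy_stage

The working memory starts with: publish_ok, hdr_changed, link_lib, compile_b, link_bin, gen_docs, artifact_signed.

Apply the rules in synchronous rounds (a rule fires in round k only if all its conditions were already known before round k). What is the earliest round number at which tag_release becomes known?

4

[1] rule 1 [compile_b ∧ gen_docs → compile_c]. ⇒ new: compile_c.
[2] rule 6 [compile_c ∧ link_lib → deploy_stage]. ⇒ new: deploy_stage.
[3] rule 2 [deploy_stage ∧ hdr_changed → tests_changed]. ⇒ new: tests_changed.
[4] rule 4 [tests_changed ∧ hdr_changed → tag_release]. ⇒ new: tag_release.
tag_release first appears in round 4.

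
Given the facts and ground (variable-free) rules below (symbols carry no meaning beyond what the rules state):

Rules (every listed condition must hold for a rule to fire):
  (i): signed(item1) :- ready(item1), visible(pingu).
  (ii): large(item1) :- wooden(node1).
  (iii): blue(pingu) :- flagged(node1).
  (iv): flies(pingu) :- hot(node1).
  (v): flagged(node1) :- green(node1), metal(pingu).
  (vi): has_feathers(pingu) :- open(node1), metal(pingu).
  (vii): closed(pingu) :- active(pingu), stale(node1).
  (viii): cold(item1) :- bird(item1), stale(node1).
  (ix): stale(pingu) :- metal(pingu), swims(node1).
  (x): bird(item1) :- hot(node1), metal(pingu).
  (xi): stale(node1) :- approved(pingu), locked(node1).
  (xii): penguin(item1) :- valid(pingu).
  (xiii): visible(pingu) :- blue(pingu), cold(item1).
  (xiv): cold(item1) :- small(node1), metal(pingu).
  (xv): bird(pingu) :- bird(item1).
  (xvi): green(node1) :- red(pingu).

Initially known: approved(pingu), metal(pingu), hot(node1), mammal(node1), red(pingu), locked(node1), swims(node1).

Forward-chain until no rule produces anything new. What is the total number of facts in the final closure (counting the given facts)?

17

[1] (iv) [flies(pingu) :- hot(node1).]; (ix) [stale(pingu) :- metal(pingu), swims(node1).]; (x) [bird(item1) :- hot(node1), metal(pingu).]; (xi) [stale(node1) :- approved(pingu), locked(node1).]; (xvi) [green(node1) :- red(pingu).]. ⇒ new: flies(pingu), stale(pingu), bird(item1), stale(node1), green(node1).
[2] (v) [flagged(node1) :- green(node1), metal(pingu).]; (viii) [cold(item1) :- bird(item1), stale(node1).]; (xv) [bird(pingu) :- bird(item1).]. ⇒ new: flagged(node1), cold(item1), bird(pingu).
[3] (iii) [blue(pingu) :- flagged(node1).]. ⇒ new: blue(pingu).
[4] (xiii) [visible(pingu) :- blue(pingu), cold(item1).]. ⇒ new: visible(pingu).
Closure: {approved(pingu), bird(item1), bird(pingu), blue(pingu), cold(item1), flagged(node1), flies(pingu), green(node1), hot(node1), locked(node1), mammal(node1), metal(pingu), red(pingu), stale(node1), stale(pingu), swims(node1), visible(pingu)} — 17 facts.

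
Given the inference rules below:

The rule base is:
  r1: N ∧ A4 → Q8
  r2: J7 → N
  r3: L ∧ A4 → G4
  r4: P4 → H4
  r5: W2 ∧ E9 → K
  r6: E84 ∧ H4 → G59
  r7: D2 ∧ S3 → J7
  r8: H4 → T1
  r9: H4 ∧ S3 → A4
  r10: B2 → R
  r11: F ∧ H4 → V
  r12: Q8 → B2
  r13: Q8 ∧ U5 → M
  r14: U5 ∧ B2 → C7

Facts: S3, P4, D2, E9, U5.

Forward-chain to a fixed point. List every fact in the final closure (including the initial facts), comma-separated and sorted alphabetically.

A4, B2, C7, D2, E9, H4, J7, M, N, P4, Q8, R, S3, T1, U5

Round 1 fires r4, r7, giving H4, J7.
Round 2 fires r2, r8, r9, giving N, T1, A4.
Round 3 fires r1, giving Q8.
Round 4 fires r12, r13, giving B2, M.
Round 5 fires r10, r14, giving R, C7.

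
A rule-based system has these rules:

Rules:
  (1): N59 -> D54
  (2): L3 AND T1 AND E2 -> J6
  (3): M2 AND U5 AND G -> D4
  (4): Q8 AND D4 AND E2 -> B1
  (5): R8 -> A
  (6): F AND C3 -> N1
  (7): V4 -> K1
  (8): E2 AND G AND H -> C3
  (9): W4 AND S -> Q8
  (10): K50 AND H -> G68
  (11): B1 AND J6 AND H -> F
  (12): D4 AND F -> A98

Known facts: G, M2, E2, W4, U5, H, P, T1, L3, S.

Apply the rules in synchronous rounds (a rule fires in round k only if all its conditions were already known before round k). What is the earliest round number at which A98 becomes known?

4

Round 1: (2) [L3 AND T1 AND E2 -> J6]; (3) [M2 AND U5 AND G -> D4]; (8) [E2 AND G AND H -> C3]; (9) [W4 AND S -> Q8]. Adds J6, D4, C3, Q8.
Round 2: (4) [Q8 AND D4 AND E2 -> B1]. Adds B1.
Round 3: (11) [B1 AND J6 AND H -> F]. Adds F.
Round 4: (6) [F AND C3 -> N1]; (12) [D4 AND F -> A98]. Adds N1, A98.
A98 first appears in round 4.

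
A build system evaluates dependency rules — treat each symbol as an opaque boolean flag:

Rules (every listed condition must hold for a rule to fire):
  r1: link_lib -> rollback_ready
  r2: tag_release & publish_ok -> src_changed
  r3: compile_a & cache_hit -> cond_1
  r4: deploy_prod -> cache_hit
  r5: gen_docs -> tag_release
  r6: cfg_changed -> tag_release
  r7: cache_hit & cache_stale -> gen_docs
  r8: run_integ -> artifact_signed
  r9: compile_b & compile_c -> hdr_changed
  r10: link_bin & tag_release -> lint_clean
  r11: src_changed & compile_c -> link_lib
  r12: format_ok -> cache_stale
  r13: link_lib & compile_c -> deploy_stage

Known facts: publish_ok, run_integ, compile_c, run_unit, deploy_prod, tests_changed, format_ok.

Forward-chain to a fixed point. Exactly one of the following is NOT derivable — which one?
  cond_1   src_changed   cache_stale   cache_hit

Round 1: r4 [deploy_prod -> cache_hit]; r8 [run_integ -> artifact_signed]; r12 [format_ok -> cache_stale]. Adds cache_hit, artifact_signed, cache_stale.
Round 2: r7 [cache_hit & cache_stale -> gen_docs]. Adds gen_docs.
Round 3: r5 [gen_docs -> tag_release]. Adds tag_release.
Round 4: r2 [tag_release & publish_ok -> src_changed]. Adds src_changed.
Round 5: r11 [src_changed & compile_c -> link_lib]. Adds link_lib.
Round 6: r1 [link_lib -> rollback_ready]; r13 [link_lib & compile_c -> deploy_stage]. Adds rollback_ready, deploy_stage.
Derived: cache_hit (round 1), cache_stale (round 1), src_changed (round 4). cond_1 never appears in any round.

cond_1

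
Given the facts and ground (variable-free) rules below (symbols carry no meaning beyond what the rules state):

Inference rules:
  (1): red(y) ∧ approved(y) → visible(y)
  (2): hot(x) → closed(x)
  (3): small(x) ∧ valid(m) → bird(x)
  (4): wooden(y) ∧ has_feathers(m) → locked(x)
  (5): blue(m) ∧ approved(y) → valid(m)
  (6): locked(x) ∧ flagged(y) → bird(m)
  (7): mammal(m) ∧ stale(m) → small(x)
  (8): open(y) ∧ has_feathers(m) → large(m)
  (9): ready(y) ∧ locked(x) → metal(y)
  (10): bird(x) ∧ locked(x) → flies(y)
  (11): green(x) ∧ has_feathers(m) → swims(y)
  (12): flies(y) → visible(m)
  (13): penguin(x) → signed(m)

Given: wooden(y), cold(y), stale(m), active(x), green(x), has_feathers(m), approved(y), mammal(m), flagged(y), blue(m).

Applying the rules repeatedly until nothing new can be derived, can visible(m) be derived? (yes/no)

yes

Round 1: (4) [wooden(y) ∧ has_feathers(m) → locked(x)]; (5) [blue(m) ∧ approved(y) → valid(m)]; (7) [mammal(m) ∧ stale(m) → small(x)]; (11) [green(x) ∧ has_feathers(m) → swims(y)]. New: locked(x), valid(m), small(x), swims(y).
Round 2: (3) [small(x) ∧ valid(m) → bird(x)]; (6) [locked(x) ∧ flagged(y) → bird(m)]. New: bird(x), bird(m).
Round 3: (10) [bird(x) ∧ locked(x) → flies(y)]. New: flies(y).
Round 4: (12) [flies(y) → visible(m)]. New: visible(m).
visible(m) appears in round 4, so it is derivable.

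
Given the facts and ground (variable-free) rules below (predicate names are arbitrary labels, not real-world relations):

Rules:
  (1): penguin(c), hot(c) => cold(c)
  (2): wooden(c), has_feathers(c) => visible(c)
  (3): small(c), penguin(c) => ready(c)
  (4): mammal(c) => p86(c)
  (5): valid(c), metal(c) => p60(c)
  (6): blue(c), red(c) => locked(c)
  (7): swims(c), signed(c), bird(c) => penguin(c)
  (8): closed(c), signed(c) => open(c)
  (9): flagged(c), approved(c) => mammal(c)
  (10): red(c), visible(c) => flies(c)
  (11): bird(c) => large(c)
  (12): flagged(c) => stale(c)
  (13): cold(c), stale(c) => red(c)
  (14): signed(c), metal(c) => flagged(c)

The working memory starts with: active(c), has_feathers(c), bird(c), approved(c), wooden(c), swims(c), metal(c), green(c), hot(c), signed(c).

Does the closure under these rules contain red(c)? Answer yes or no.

Round 1: (2) [wooden(c), has_feathers(c) => visible(c)]; (7) [swims(c), signed(c), bird(c) => penguin(c)]; (11) [bird(c) => large(c)]; (14) [signed(c), metal(c) => flagged(c)]. Adds visible(c), penguin(c), large(c), flagged(c).
Round 2: (1) [penguin(c), hot(c) => cold(c)]; (9) [flagged(c), approved(c) => mammal(c)]; (12) [flagged(c) => stale(c)]. Adds cold(c), mammal(c), stale(c).
Round 3: (4) [mammal(c) => p86(c)]; (13) [cold(c), stale(c) => red(c)]. Adds p86(c), red(c).
Round 4: (10) [red(c), visible(c) => flies(c)]. Adds flies(c).
red(c) appears in round 3, so it is derivable.

yes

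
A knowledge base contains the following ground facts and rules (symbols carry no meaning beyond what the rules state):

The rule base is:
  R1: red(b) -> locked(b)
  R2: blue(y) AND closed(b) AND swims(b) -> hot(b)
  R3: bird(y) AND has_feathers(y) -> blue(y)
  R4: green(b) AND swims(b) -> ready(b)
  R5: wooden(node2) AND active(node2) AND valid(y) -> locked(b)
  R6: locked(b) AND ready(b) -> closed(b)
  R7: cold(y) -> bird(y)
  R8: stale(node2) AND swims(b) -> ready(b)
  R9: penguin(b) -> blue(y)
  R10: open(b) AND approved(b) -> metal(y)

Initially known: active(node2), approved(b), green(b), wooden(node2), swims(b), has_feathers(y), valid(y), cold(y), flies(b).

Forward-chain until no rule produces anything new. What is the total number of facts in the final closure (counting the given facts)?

15

[1] R4 [green(b) AND swims(b) -> ready(b)]; R5 [wooden(node2) AND active(node2) AND valid(y) -> locked(b)]; R7 [cold(y) -> bird(y)]. ⇒ new: ready(b), locked(b), bird(y).
[2] R3 [bird(y) AND has_feathers(y) -> blue(y)]; R6 [locked(b) AND ready(b) -> closed(b)]. ⇒ new: blue(y), closed(b).
[3] R2 [blue(y) AND closed(b) AND swims(b) -> hot(b)]. ⇒ new: hot(b).
Closure: {active(node2), approved(b), bird(y), blue(y), closed(b), cold(y), flies(b), green(b), has_feathers(y), hot(b), locked(b), ready(b), swims(b), valid(y), wooden(node2)} — 15 facts.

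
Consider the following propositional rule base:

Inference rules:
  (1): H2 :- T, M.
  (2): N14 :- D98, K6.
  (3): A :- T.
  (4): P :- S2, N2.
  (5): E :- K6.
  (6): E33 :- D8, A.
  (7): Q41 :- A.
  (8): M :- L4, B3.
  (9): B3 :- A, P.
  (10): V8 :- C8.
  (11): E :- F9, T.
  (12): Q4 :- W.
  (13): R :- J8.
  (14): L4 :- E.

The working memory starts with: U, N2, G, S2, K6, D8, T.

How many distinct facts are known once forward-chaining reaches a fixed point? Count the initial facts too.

16

Round 1 — (3), (4), (5), derive A, P, E.
Round 2 — (6), (7), (9), (14), derive E33, Q41, B3, L4.
Round 3 — (8), derive M.
Round 4 — (1), derive H2.
Closure: {A, B3, D8, E, E33, G, H2, K6, L4, M, N2, P, Q41, S2, T, U} — 16 facts.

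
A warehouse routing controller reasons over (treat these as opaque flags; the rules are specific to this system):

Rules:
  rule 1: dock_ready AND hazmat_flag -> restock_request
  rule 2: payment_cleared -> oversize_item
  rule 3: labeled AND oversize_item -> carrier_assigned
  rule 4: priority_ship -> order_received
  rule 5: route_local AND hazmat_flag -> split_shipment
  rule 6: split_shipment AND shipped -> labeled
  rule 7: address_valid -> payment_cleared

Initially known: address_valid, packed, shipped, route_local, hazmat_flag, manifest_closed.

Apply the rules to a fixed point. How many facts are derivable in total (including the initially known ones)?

Round 1 — rule 5, rule 7, derive split_shipment, payment_cleared.
Round 2 — rule 2, rule 6, derive oversize_item, labeled.
Round 3 — rule 3, derive carrier_assigned.
Closure: {address_valid, carrier_assigned, hazmat_flag, labeled, manifest_closed, oversize_item, packed, payment_cleared, route_local, shipped, split_shipment} — 11 facts.

11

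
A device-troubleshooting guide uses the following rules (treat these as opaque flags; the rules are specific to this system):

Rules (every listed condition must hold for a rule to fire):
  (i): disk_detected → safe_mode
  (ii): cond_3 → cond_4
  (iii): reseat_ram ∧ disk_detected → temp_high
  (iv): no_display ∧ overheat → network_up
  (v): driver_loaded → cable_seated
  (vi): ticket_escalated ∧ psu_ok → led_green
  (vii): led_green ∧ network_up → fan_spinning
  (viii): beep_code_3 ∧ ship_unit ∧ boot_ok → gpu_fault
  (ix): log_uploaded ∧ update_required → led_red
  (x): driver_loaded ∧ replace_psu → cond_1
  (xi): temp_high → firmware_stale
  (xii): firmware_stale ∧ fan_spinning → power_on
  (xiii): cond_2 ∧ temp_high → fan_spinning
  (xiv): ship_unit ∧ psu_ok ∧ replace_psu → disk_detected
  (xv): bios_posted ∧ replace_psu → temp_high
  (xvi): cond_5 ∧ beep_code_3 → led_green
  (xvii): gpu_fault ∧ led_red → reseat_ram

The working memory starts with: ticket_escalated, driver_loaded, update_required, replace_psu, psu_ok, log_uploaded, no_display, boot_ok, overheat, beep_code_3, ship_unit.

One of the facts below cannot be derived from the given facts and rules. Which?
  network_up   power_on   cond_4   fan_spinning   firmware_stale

cond_4

Round 1: (iv) [no_display ∧ overheat → network_up]; (v) [driver_loaded → cable_seated]; (vi) [ticket_escalated ∧ psu_ok → led_green]; (viii) [beep_code_3 ∧ ship_unit ∧ boot_ok → gpu_fault]; (ix) [log_uploaded ∧ update_required → led_red]; (x) [driver_loaded ∧ replace_psu → cond_1]; (xiv) [ship_unit ∧ psu_ok ∧ replace_psu → disk_detected]. Adds network_up, cable_seated, led_green, gpu_fault, led_red, cond_1, disk_detected.
Round 2: (i) [disk_detected → safe_mode]; (vii) [led_green ∧ network_up → fan_spinning]; (xvii) [gpu_fault ∧ led_red → reseat_ram]. Adds safe_mode, fan_spinning, reseat_ram.
Round 3: (iii) [reseat_ram ∧ disk_detected → temp_high]. Adds temp_high.
Round 4: (xi) [temp_high → firmware_stale]. Adds firmware_stale.
Round 5: (xii) [firmware_stale ∧ fan_spinning → power_on]. Adds power_on.
Derived: power_on (round 5), network_up (round 1), fan_spinning (round 2), firmware_stale (round 4). cond_4 never appears in any round.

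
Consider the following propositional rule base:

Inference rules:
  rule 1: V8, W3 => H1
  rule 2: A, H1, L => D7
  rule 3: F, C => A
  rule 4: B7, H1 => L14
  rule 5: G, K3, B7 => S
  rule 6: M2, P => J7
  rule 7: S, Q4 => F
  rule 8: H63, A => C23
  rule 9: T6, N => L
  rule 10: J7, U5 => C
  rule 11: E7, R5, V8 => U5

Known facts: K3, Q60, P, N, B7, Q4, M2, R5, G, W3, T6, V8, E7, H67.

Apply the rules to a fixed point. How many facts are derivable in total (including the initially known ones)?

24

Round 1 fires rule 1, rule 5, rule 6, rule 9, rule 11, giving H1, S, J7, L, U5.
Round 2 fires rule 4, rule 7, rule 10, giving L14, F, C.
Round 3 fires rule 3, giving A.
Round 4 fires rule 2, giving D7.
Closure: {A, B7, C, D7, E7, F, G, H1, H67, J7, K3, L, L14, M2, N, P, Q4, Q60, R5, S, T6, U5, V8, W3} — 24 facts.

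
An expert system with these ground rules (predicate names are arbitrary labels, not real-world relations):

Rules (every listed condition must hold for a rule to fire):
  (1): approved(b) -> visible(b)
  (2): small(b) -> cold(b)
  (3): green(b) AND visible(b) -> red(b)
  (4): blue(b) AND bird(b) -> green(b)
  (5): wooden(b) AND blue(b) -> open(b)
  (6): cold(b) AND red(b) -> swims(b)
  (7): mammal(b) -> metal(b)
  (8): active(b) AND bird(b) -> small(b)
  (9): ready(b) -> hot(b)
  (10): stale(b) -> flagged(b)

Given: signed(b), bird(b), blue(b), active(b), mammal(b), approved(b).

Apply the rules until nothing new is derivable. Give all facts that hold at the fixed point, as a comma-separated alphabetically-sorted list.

Round 1: (1) [approved(b) -> visible(b)]; (4) [blue(b) AND bird(b) -> green(b)]; (7) [mammal(b) -> metal(b)]; (8) [active(b) AND bird(b) -> small(b)]. Adds visible(b), green(b), metal(b), small(b).
Round 2: (2) [small(b) -> cold(b)]; (3) [green(b) AND visible(b) -> red(b)]. Adds cold(b), red(b).
Round 3: (6) [cold(b) AND red(b) -> swims(b)]. Adds swims(b).

active(b), approved(b), bird(b), blue(b), cold(b), green(b), mammal(b), metal(b), red(b), signed(b), small(b), swims(b), visible(b)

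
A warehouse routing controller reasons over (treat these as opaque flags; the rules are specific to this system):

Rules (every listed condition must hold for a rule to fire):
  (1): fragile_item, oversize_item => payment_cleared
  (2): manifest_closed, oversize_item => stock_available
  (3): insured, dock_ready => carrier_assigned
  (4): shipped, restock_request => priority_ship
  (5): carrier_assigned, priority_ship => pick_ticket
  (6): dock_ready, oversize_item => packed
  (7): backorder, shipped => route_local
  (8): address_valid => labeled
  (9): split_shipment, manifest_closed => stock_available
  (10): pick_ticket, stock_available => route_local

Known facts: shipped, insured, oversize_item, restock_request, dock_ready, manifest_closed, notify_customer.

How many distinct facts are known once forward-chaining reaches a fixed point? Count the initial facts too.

Round 1: (2) [manifest_closed, oversize_item => stock_available]; (3) [insured, dock_ready => carrier_assigned]; (4) [shipped, restock_request => priority_ship]; (6) [dock_ready, oversize_item => packed]. New: stock_available, carrier_assigned, priority_ship, packed.
Round 2: (5) [carrier_assigned, priority_ship => pick_ticket]. New: pick_ticket.
Round 3: (10) [pick_ticket, stock_available => route_local]. New: route_local.
Closure: {carrier_assigned, dock_ready, insured, manifest_closed, notify_customer, oversize_item, packed, pick_ticket, priority_ship, restock_request, route_local, shipped, stock_available} — 13 facts.

13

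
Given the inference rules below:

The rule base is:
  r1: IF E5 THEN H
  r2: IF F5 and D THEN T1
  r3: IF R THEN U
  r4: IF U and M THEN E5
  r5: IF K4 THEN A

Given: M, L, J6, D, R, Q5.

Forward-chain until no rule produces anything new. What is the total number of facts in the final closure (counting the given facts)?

Round 1 — r3, derive U.
Round 2 — r4, derive E5.
Round 3 — r1, derive H.
Closure: {D, E5, H, J6, L, M, Q5, R, U} — 9 facts.

9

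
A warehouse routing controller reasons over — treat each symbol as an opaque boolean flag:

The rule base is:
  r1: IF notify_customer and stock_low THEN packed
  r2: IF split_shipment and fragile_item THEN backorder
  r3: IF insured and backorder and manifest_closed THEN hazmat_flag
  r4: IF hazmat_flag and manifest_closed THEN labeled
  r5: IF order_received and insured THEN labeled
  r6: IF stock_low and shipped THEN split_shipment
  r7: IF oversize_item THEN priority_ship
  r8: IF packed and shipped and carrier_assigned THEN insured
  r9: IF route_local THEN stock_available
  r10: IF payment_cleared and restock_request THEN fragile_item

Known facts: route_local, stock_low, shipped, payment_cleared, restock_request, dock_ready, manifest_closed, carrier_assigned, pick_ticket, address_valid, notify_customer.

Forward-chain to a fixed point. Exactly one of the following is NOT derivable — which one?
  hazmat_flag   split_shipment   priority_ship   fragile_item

priority_ship

Round 1 fires r1, r6, r9, r10, giving packed, split_shipment, stock_available, fragile_item.
Round 2 fires r2, r8, giving backorder, insured.
Round 3 fires r3, giving hazmat_flag.
Round 4 fires r4, giving labeled.
Derived: fragile_item (round 1), hazmat_flag (round 3), split_shipment (round 1). priority_ship never appears in any round.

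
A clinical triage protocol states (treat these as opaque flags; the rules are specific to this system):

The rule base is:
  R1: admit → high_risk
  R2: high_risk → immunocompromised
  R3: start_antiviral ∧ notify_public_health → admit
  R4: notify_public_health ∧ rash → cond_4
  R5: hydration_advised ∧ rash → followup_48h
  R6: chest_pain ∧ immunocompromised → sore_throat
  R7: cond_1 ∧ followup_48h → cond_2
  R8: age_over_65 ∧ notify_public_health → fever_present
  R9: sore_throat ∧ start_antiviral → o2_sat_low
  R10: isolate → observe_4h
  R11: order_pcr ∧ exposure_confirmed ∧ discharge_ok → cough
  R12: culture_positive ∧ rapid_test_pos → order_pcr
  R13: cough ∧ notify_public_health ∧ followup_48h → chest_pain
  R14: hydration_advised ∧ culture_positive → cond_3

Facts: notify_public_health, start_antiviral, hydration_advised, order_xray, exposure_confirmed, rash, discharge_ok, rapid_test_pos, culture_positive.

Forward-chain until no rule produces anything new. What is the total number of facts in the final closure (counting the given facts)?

Round 1: R3 [start_antiviral ∧ notify_public_health → admit]; R4 [notify_public_health ∧ rash → cond_4]; R5 [hydration_advised ∧ rash → followup_48h]; R12 [culture_positive ∧ rapid_test_pos → order_pcr]; R14 [hydration_advised ∧ culture_positive → cond_3]. Adds admit, cond_4, followup_48h, order_pcr, cond_3.
Round 2: R1 [admit → high_risk]; R11 [order_pcr ∧ exposure_confirmed ∧ discharge_ok → cough]. Adds high_risk, cough.
Round 3: R2 [high_risk → immunocompromised]; R13 [cough ∧ notify_public_health ∧ followup_48h → chest_pain]. Adds immunocompromised, chest_pain.
Round 4: R6 [chest_pain ∧ immunocompromised → sore_throat]. Adds sore_throat.
Round 5: R9 [sore_throat ∧ start_antiviral → o2_sat_low]. Adds o2_sat_low.
Closure: {admit, chest_pain, cond_3, cond_4, cough, culture_positive, discharge_ok, exposure_confirmed, followup_48h, high_risk, hydration_advised, immunocompromised, notify_public_health, o2_sat_low, order_pcr, order_xray, rapid_test_pos, rash, sore_throat, start_antiviral} — 20 facts.

20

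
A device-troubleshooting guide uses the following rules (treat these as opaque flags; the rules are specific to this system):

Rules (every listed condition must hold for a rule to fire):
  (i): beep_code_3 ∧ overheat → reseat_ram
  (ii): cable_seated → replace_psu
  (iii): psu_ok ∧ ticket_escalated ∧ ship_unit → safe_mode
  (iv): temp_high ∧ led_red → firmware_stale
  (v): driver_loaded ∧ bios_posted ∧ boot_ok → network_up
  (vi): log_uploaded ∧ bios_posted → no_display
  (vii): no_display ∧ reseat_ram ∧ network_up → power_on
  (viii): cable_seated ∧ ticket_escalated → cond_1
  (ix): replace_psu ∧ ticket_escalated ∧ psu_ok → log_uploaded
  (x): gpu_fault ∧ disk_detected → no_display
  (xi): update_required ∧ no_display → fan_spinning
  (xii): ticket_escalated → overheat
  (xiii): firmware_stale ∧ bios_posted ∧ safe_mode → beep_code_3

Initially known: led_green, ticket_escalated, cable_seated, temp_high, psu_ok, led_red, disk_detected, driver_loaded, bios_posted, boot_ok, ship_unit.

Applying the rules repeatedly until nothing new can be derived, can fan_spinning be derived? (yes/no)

Round 1 fires (ii), (iii), (iv), (v), (viii), (xii), giving replace_psu, safe_mode, firmware_stale, network_up, cond_1, overheat.
Round 2 fires (ix), (xiii), giving log_uploaded, beep_code_3.
Round 3 fires (i), (vi), giving reseat_ram, no_display.
Round 4 fires (vii), giving power_on.
Fixed point reached. fan_spinning is concluded only by (xi); (xi) needs update_required (never derived).

no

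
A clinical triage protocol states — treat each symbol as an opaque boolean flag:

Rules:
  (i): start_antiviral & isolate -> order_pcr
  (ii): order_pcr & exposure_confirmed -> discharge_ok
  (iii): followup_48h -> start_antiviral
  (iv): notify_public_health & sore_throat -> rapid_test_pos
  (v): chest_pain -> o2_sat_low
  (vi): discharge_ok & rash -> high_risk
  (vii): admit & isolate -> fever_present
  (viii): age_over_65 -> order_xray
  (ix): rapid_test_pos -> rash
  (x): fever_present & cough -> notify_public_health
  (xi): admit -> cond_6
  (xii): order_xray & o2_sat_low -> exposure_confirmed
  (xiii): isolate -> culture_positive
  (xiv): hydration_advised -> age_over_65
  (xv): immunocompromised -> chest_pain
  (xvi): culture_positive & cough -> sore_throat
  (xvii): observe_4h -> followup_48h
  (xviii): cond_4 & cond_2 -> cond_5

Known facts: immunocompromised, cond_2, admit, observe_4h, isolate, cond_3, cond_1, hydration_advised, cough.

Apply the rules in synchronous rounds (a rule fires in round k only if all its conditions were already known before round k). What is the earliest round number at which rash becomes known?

[1] (vii) [admit & isolate -> fever_present]; (xi) [admit -> cond_6]; (xiii) [isolate -> culture_positive]; (xiv) [hydration_advised -> age_over_65]; (xv) [immunocompromised -> chest_pain]; (xvii) [observe_4h -> followup_48h]. ⇒ new: fever_present, cond_6, culture_positive, age_over_65, chest_pain, followup_48h.
[2] (iii) [followup_48h -> start_antiviral]; (v) [chest_pain -> o2_sat_low]; (viii) [age_over_65 -> order_xray]; (x) [fever_present & cough -> notify_public_health]; (xvi) [culture_positive & cough -> sore_throat]. ⇒ new: start_antiviral, o2_sat_low, order_xray, notify_public_health, sore_throat.
[3] (i) [start_antiviral & isolate -> order_pcr]; (iv) [notify_public_health & sore_throat -> rapid_test_pos]; (xii) [order_xray & o2_sat_low -> exposure_confirmed]. ⇒ new: order_pcr, rapid_test_pos, exposure_confirmed.
[4] (ii) [order_pcr & exposure_confirmed -> discharge_ok]; (ix) [rapid_test_pos -> rash]. ⇒ new: discharge_ok, rash.
rash first appears in round 4.

4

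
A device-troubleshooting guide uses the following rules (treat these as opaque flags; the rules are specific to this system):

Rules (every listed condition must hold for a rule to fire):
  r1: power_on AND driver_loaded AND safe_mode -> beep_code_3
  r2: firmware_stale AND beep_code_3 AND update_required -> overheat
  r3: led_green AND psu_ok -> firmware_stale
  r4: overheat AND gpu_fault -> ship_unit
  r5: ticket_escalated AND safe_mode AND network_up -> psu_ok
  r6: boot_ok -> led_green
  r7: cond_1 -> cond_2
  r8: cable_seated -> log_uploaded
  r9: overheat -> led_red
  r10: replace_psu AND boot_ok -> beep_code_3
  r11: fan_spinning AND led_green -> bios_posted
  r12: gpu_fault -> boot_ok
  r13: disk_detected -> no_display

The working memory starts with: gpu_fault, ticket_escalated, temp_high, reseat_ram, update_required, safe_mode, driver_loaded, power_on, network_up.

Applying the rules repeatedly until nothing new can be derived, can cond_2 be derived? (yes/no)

Round 1 — r1, r5, r12, derive beep_code_3, psu_ok, boot_ok.
Round 2 — r6, derive led_green.
Round 3 — r3, derive firmware_stale.
Round 4 — r2, derive overheat.
Round 5 — r4, r9, derive ship_unit, led_red.
Fixed point reached. cond_2 is concluded only by r7; r7 needs cond_1 (never derived).

no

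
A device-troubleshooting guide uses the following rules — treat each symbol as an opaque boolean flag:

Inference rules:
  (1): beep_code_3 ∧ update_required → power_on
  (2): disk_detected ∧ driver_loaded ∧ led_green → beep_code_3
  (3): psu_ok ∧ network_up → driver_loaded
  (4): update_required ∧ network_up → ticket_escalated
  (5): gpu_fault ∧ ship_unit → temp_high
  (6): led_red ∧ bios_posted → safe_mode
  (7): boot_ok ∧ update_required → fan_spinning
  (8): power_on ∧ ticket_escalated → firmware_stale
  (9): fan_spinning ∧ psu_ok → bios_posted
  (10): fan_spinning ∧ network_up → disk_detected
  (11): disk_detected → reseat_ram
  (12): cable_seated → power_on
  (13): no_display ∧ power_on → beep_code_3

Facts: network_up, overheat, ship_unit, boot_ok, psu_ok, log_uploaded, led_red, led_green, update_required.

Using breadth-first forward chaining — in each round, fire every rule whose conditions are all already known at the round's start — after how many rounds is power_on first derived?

4

Round 1: (3) [psu_ok ∧ network_up → driver_loaded]; (4) [update_required ∧ network_up → ticket_escalated]; (7) [boot_ok ∧ update_required → fan_spinning]. Adds driver_loaded, ticket_escalated, fan_spinning.
Round 2: (9) [fan_spinning ∧ psu_ok → bios_posted]; (10) [fan_spinning ∧ network_up → disk_detected]. Adds bios_posted, disk_detected.
Round 3: (2) [disk_detected ∧ driver_loaded ∧ led_green → beep_code_3]; (6) [led_red ∧ bios_posted → safe_mode]; (11) [disk_detected → reseat_ram]. Adds beep_code_3, safe_mode, reseat_ram.
Round 4: (1) [beep_code_3 ∧ update_required → power_on]. Adds power_on.
power_on first appears in round 4.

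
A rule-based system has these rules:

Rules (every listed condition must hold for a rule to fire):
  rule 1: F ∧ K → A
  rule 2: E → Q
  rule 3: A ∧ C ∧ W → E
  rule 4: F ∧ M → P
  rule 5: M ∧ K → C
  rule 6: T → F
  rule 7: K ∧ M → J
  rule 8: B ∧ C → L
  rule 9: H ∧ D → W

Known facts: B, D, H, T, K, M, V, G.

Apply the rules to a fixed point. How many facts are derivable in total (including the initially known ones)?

Round 1 — rule 5, rule 6, rule 7, rule 9, derive C, F, J, W.
Round 2 — rule 1, rule 4, rule 8, derive A, P, L.
Round 3 — rule 3, derive E.
Round 4 — rule 2, derive Q.
Closure: {A, B, C, D, E, F, G, H, J, K, L, M, P, Q, T, V, W} — 17 facts.

17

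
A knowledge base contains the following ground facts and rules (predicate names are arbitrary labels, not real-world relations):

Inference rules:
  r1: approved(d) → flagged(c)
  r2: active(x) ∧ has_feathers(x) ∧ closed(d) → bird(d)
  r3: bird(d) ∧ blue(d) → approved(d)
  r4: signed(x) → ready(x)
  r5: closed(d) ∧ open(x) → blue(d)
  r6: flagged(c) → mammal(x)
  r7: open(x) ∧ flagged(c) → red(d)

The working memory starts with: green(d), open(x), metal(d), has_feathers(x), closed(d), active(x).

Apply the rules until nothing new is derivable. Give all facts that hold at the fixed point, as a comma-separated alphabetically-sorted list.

active(x), approved(d), bird(d), blue(d), closed(d), flagged(c), green(d), has_feathers(x), mammal(x), metal(d), open(x), red(d)

Round 1 — r2, r5, derive bird(d), blue(d).
Round 2 — r3, derive approved(d).
Round 3 — r1, derive flagged(c).
Round 4 — r6, r7, derive mammal(x), red(d).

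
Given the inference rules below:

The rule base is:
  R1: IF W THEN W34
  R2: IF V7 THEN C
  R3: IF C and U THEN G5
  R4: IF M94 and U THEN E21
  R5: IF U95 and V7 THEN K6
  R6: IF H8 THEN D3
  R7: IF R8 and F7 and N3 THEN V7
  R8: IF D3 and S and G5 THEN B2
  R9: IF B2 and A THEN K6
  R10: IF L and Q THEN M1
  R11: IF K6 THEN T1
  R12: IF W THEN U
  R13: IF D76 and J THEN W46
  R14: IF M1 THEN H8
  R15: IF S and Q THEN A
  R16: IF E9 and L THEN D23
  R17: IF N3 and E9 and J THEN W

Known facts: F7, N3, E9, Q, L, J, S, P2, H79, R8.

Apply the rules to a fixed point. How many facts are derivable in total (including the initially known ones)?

24

Round 1: R7 [IF R8 and F7 and N3 THEN V7]; R10 [IF L and Q THEN M1]; R15 [IF S and Q THEN A]; R16 [IF E9 and L THEN D23]; R17 [IF N3 and E9 and J THEN W]. New: V7, M1, A, D23, W.
Round 2: R1 [IF W THEN W34]; R2 [IF V7 THEN C]; R12 [IF W THEN U]; R14 [IF M1 THEN H8]. New: W34, C, U, H8.
Round 3: R3 [IF C and U THEN G5]; R6 [IF H8 THEN D3]. New: G5, D3.
Round 4: R8 [IF D3 and S and G5 THEN B2]. New: B2.
Round 5: R9 [IF B2 and A THEN K6]. New: K6.
Round 6: R11 [IF K6 THEN T1]. New: T1.
Closure: {A, B2, C, D23, D3, E9, F7, G5, H79, H8, J, K6, L, M1, N3, P2, Q, R8, S, T1, U, V7, W, W34} — 24 facts.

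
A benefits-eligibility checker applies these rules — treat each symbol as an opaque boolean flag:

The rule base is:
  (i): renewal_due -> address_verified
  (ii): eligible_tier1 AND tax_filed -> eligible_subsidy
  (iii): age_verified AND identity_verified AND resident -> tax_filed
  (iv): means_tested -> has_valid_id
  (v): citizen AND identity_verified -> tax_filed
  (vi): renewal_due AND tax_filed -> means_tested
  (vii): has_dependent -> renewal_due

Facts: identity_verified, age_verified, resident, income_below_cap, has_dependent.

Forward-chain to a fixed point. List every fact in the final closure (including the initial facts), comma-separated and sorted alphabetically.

address_verified, age_verified, has_dependent, has_valid_id, identity_verified, income_below_cap, means_tested, renewal_due, resident, tax_filed

Round 1 — (iii), (vii), derive tax_filed, renewal_due.
Round 2 — (i), (vi), derive address_verified, means_tested.
Round 3 — (iv), derive has_valid_id.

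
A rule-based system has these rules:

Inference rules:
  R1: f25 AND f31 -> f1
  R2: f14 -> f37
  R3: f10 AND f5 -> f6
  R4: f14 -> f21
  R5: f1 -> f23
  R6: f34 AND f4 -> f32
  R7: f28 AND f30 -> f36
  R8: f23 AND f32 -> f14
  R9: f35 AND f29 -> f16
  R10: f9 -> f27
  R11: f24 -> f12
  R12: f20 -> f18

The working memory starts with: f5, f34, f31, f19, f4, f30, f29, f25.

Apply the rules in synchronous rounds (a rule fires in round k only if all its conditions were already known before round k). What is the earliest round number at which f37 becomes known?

4

Round 1: R1 [f25 AND f31 -> f1]; R6 [f34 AND f4 -> f32]. Adds f1, f32.
Round 2: R5 [f1 -> f23]. Adds f23.
Round 3: R8 [f23 AND f32 -> f14]. Adds f14.
Round 4: R2 [f14 -> f37]; R4 [f14 -> f21]. Adds f37, f21.
f37 first appears in round 4.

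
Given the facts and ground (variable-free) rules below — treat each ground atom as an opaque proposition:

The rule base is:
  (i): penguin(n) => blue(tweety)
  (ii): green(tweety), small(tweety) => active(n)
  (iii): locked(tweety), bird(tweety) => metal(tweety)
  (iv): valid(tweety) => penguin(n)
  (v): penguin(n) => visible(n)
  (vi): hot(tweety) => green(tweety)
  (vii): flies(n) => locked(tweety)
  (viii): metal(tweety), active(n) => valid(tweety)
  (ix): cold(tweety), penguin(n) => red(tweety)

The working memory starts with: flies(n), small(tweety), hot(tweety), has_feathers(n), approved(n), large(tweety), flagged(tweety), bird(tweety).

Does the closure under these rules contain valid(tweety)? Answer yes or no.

Round 1 fires (vi), (vii), giving green(tweety), locked(tweety).
Round 2 fires (ii), (iii), giving active(n), metal(tweety).
Round 3 fires (viii), giving valid(tweety).
Round 4 fires (iv), giving penguin(n).
Round 5 fires (i), (v), giving blue(tweety), visible(n).
valid(tweety) appears in round 3, so it is derivable.

yes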